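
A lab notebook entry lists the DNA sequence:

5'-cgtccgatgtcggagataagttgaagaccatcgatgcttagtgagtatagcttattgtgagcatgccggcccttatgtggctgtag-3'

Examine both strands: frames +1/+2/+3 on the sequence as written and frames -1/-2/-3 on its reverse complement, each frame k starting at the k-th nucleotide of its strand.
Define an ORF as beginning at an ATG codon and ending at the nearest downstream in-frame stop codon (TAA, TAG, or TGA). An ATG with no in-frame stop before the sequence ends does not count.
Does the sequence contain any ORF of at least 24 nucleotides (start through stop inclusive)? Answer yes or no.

Reverse complement (5'→3'): CTACAGCCACATAAGGGCCGGCATGCTCACAATAAGCTATACTCACTAAGCATCGATGGTCTTCAACTTATCTCCGACATCGGACG
Frame +1: CGT CCG ATG TCG GAG ATA AGT TGA AGA CCA TCG ATG CTT AGT GAG TAT AGC TTA TTG TGA GCA TGC CGG CCC TTA TGT GGC TGT — ATG at 7, stop TGA at 22 → 18 nt; ATG at 34, stop TGA at 58 → 27 nt.
Frame +2: GTC CGA TGT CGG AGA TAA GTT GAA GAC CAT CGA TGC TTA GTG AGT ATA GCT TAT TGT GAG CAT GCC GGC CCT TAT GTG GCT GTA — no ATG→stop ORF.
Frame +3: TCC GAT GTC GGA GAT AAG TTG AAG ACC ATC GAT GCT TAG TGA GTA TAG CTT ATT GTG AGC ATG CCG GCC CTT ATG TGG CTG TAG — ATG at 63, stop TAG at 84 → 24 nt; ATG at 75, stop TAG at 84 → 12 nt.
Frame -1: CTA CAG CCA CAT AAG GGC CGG CAT GCT CAC AAT AAG CTA TAC TCA CTA AGC ATC GAT GGT CTT CAA CTT ATC TCC GAC ATC GGA — no ATG→stop ORF.
Frame -2: TAC AGC CAC ATA AGG GCC GGC ATG CTC ACA ATA AGC TAT ACT CAC TAA GCA TCG ATG GTC TTC AAC TTA TCT CCG ACA TCG GAC — ATG at 23, stop TAA at 47 → 27 nt.
Frame -3: ACA GCC ACA TAA GGG CCG GCA TGC TCA CAA TAA GCT ATA CTC ACT AAG CAT CGA TGG TCT TCA ACT TAT CTC CGA CAT CGG ACG — no ATG→stop ORF.
Frame +1 has an ORF of 27 nucleotides (positions 34–60) ≥ 24, so yes.

yes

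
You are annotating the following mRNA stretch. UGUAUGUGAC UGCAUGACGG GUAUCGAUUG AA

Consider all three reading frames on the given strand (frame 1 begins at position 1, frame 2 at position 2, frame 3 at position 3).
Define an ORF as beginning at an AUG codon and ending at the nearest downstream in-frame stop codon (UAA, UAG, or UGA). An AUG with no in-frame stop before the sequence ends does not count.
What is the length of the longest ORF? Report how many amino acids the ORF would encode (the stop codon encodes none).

Frame 1: UGU AUG UGA CUG CAU GAC GGG UAU CGA UUG — AUG at 4, stop UGA at 7 → 6 nt.
Frame 2: GUA UGU GAC UGC AUG ACG GGU AUC GAU UGA — AUG at 14, stop UGA at 29 → 18 nt.
Frame 3: UAU GUG ACU GCA UGA CGG GUA UCG AUU GAA — no AUG→stop ORF.
Longest: frame 2, positions 14–31, 18 nt = 6 codons = 5 aa. → 5 amino acids.

5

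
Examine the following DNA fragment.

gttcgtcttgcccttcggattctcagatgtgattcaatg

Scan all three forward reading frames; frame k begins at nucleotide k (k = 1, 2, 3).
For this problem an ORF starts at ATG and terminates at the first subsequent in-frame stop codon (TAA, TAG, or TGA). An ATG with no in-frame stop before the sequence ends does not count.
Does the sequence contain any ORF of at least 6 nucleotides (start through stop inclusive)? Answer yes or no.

yes

Frame 1: GTT CGT CTT GCC CTT CGG ATT CTC AGA TGT GAT TCA ATG — no ATG→stop ORF.
Frame 2: TTC GTC TTG CCC TTC GGA TTC TCA GAT GTG ATT CAA — no ATG→stop ORF.
Frame 3: TCG TCT TGC CCT TCG GAT TCT CAG ATG TGA TTC AAT — ATG at 27, stop TGA at 30 → 6 nt.
Frame 3 has an ORF of 6 nucleotides (positions 27–32) ≥ 6, so yes.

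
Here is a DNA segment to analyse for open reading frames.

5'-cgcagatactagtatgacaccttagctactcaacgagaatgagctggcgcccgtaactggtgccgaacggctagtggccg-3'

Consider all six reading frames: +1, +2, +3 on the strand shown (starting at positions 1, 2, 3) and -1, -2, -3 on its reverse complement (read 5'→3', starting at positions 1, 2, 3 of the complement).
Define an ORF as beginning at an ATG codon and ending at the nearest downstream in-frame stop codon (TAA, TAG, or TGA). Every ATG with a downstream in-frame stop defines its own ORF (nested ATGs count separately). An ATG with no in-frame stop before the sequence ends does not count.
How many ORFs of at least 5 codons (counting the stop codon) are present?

Reverse complement (5'→3'): CGGCCACTAGCCGTTCGGCACCAGTTACGGGCGCCAGCTCATTCTCGTTGAGTAGCTAAGGTGTCATACTAGTATCTGCG
Frame +1: CGC AGA TAC TAG TAT GAC ACC TTA GCT ACT CAA CGA GAA TGA GCT GGC GCC CGT AAC TGG TGC CGA ACG GCT AGT GGC — no ATG→stop ORF.
Frame +2: GCA GAT ACT AGT ATG ACA CCT TAG CTA CTC AAC GAG AAT GAG CTG GCG CCC GTA ACT GGT GCC GAA CGG CTA GTG GCC — ATG at 14, stop TAG at 23 → 12 nt.
Frame +3: CAG ATA CTA GTA TGA CAC CTT AGC TAC TCA ACG AGA ATG AGC TGG CGC CCG TAA CTG GTG CCG AAC GGC TAG TGG CCG — ATG at 39, stop TAA at 54 → 18 nt.
Frame -1: CGG CCA CTA GCC GTT CGG CAC CAG TTA CGG GCG CCA GCT CAT TCT CGT TGA GTA GCT AAG GTG TCA TAC TAG TAT CTG — no ATG→stop ORF.
Frame -2: GGC CAC TAG CCG TTC GGC ACC AGT TAC GGG CGC CAG CTC ATT CTC GTT GAG TAG CTA AGG TGT CAT ACT AGT ATC TGC — no ATG→stop ORF.
Frame -3: GCC ACT AGC CGT TCG GCA CCA GTT ACG GGC GCC AGC TCA TTC TCG TTG AGT AGC TAA GGT GTC ATA CTA GTA TCT GCG — no ATG→stop ORF.
ORFs ≥ 5 codons: frame +3 39–56 (6 codons). Count = 1.

1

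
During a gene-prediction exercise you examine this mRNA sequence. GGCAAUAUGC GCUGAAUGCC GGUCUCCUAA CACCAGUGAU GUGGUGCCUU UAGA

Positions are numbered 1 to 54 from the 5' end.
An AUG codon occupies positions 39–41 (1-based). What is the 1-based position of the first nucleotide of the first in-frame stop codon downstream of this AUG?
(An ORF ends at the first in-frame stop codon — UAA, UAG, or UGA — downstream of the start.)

51

Codons from position 39: AUG (39–41), UGG (42–44), UGC (45–47), CUU (48–50), UAG (51–53).
UAG is a stop codon; it begins at position 51.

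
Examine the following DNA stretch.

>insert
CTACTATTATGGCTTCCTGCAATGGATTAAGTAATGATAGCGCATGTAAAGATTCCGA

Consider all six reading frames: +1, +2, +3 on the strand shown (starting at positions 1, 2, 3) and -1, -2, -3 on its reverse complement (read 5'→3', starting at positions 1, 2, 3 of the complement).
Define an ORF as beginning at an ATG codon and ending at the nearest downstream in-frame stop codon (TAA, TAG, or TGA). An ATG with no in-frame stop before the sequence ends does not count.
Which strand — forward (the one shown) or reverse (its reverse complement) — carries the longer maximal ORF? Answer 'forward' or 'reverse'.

reverse

Reverse complement (5'→3'): TCGGAATCTTTACATGCGCTATCATTACTTAATCCATTGCAGGAAGCCATAATAGTAG
Frame +1: CTA CTA TTA TGG CTT CCT GCA ATG GAT TAA GTA ATG ATA GCG CAT GTA AAG ATT CCG — ATG at 22, stop TAA at 28 → 9 nt.
Frame +2: TAC TAT TAT GGC TTC CTG CAA TGG ATT AAG TAA TGA TAG CGC ATG TAA AGA TTC CGA — ATG at 44, stop TAA at 47 → 6 nt.
Frame +3: ACT ATT ATG GCT TCC TGC AAT GGA TTA AGT AAT GAT AGC GCA TGT AAA GAT TCC — no ATG→stop ORF.
Frame -1: TCG GAA TCT TTA CAT GCG CTA TCA TTA CTT AAT CCA TTG CAG GAA GCC ATA ATA GTA — no ATG→stop ORF.
Frame -2: CGG AAT CTT TAC ATG CGC TAT CAT TAC TTA ATC CAT TGC AGG AAG CCA TAA TAG TAG — ATG at 14, stop TAA at 50 → 39 nt.
Frame -3: GGA ATC TTT ACA TGC GCT ATC ATT ACT TAA TCC ATT GCA GGA AGC CAT AAT AGT — no ATG→stop ORF.
Forward-strand max 9 nt; reverse-strand max 39 nt. The reverse strand has the longer ORF.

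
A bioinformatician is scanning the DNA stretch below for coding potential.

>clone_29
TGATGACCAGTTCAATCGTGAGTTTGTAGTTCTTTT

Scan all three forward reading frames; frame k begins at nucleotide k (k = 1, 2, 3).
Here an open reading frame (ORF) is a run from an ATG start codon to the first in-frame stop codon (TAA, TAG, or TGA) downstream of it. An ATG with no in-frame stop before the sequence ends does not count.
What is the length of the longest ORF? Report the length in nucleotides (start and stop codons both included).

27

Frame 1: TGA TGA CCA GTT CAA TCG TGA GTT TGT AGT TCT TTT — no ATG→stop ORF.
Frame 2: GAT GAC CAG TTC AAT CGT GAG TTT GTA GTT CTT — no ATG→stop ORF.
Frame 3: ATG ACC AGT TCA ATC GTG AGT TTG TAG TTC TTT — ATG at 3, stop TAG at 27 → 27 nt.
Longest: frame 3, positions 3–29, 27 nt = 9 codons = 8 aa. → 27 nucleotides.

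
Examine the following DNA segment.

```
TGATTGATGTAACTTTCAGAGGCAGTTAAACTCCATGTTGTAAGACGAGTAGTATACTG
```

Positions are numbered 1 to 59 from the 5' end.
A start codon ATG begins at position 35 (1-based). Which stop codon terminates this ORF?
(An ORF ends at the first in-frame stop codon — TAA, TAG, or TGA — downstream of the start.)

Codons from position 35: ATG (35–37), TTG (38–40), TAA (41–43).
The first in-frame stop codon is TAA.

TAA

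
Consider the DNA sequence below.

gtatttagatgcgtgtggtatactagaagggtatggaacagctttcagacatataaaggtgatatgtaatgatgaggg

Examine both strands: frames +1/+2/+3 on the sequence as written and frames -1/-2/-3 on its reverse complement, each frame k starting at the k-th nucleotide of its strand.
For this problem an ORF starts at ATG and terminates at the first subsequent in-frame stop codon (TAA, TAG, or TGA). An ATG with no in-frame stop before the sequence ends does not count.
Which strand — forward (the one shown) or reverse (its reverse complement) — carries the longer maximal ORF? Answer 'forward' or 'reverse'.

Reverse complement (5'→3'): CCCTCATCATTACATATCACCTTTATATGTCTGAAAGCTGTTCCATACCCTTCTAGTATACCACACGCATCTAAATAC
Frame +1: GTA TTT AGA TGC GTG TGG TAT ACT AGA AGG GTA TGG AAC AGC TTT CAG ACA TAT AAA GGT GAT ATG TAA TGA TGA GGG — ATG at 64, stop TAA at 67 → 6 nt.
Frame +2: TAT TTA GAT GCG TGT GGT ATA CTA GAA GGG TAT GGA ACA GCT TTC AGA CAT ATA AAG GTG ATA TGT AAT GAT GAG — no ATG→stop ORF.
Frame +3: ATT TAG ATG CGT GTG GTA TAC TAG AAG GGT ATG GAA CAG CTT TCA GAC ATA TAA AGG TGA TAT GTA ATG ATG AGG — ATG at 9, stop TAG at 24 → 18 nt; ATG at 33, stop TAA at 54 → 24 nt.
Frame -1: CCC TCA TCA TTA CAT ATC ACC TTT ATA TGT CTG AAA GCT GTT CCA TAC CCT TCT AGT ATA CCA CAC GCA TCT AAA TAC — no ATG→stop ORF.
Frame -2: CCT CAT CAT TAC ATA TCA CCT TTA TAT GTC TGA AAG CTG TTC CAT ACC CTT CTA GTA TAC CAC ACG CAT CTA AAT — no ATG→stop ORF.
Frame -3: CTC ATC ATT ACA TAT CAC CTT TAT ATG TCT GAA AGC TGT TCC ATA CCC TTC TAG TAT ACC ACA CGC ATC TAA ATA — ATG at 27, stop TAG at 54 → 30 nt.
Forward-strand max 24 nt; reverse-strand max 30 nt. The reverse strand has the longer ORF.

reverse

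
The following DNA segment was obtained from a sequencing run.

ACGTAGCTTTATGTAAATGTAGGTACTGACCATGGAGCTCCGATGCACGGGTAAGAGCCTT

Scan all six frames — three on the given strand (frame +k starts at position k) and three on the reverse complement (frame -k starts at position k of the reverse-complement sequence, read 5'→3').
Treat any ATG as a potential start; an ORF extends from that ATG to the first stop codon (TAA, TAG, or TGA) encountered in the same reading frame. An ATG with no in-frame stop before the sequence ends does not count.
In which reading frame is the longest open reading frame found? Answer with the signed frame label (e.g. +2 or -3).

Reverse complement (5'→3'): AAGGCTCTTACCCGTGCATCGGAGCTCCATGGTCAGTACCTACATTTACATAAAGCTACGT
Frame +1: ACG TAG CTT TAT GTA AAT GTA GGT ACT GAC CAT GGA GCT CCG ATG CAC GGG TAA GAG CCT — ATG at 43, stop TAA at 52 → 12 nt.
Frame +2: CGT AGC TTT ATG TAA ATG TAG GTA CTG ACC ATG GAG CTC CGA TGC ACG GGT AAG AGC CTT — ATG at 11, stop TAA at 14 → 6 nt; ATG at 17, stop TAG at 20 → 6 nt.
Frame +3: GTA GCT TTA TGT AAA TGT AGG TAC TGA CCA TGG AGC TCC GAT GCA CGG GTA AGA GCC — no ATG→stop ORF.
Frame -1: AAG GCT CTT ACC CGT GCA TCG GAG CTC CAT GGT CAG TAC CTA CAT TTA CAT AAA GCT ACG — no ATG→stop ORF.
Frame -2: AGG CTC TTA CCC GTG CAT CGG AGC TCC ATG GTC AGT ACC TAC ATT TAC ATA AAG CTA CGT — no ATG→stop ORF.
Frame -3: GGC TCT TAC CCG TGC ATC GGA GCT CCA TGG TCA GTA CCT ACA TTT ACA TAA AGC TAC — no ATG→stop ORF.
Longest ORF is 12 nt in frame +1 (positions 43–54).

+1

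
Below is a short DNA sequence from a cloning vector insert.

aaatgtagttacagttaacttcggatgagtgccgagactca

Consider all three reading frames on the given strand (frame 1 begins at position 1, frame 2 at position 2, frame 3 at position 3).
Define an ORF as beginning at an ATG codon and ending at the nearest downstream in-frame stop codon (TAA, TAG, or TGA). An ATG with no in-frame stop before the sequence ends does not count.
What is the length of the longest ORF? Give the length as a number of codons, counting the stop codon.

Frame 1: AAA TGT AGT TAC AGT TAA CTT CGG ATG AGT GCC GAG ACT — no ATG→stop ORF.
Frame 2: AAT GTA GTT ACA GTT AAC TTC GGA TGA GTG CCG AGA CTC — no ATG→stop ORF.
Frame 3: ATG TAG TTA CAG TTA ACT TCG GAT GAG TGC CGA GAC TCA — ATG at 3, stop TAG at 6 → 6 nt.
Longest: frame 3, positions 3–8, 6 nt = 2 codons = 1 aa. → 2 codons.

2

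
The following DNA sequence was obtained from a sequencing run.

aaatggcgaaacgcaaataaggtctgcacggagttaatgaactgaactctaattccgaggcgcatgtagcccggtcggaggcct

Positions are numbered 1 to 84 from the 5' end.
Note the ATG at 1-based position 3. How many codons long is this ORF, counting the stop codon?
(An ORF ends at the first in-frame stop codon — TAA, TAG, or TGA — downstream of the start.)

6

Codons from position 3: ATG (3–5), GCG (6–8), AAA (9–11), CGC (12–14), AAA (15–17), TAA (18–20).
TAA is the first in-frame stop; that's 6 codons including the stop.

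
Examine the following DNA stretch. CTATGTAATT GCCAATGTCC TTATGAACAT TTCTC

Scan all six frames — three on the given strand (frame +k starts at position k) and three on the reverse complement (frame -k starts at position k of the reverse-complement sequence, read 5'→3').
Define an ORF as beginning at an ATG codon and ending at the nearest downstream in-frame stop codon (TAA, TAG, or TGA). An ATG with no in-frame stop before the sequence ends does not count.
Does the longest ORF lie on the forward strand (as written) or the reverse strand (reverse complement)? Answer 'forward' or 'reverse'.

reverse

Reverse complement (5'→3'): GAGAAATGTTCATAAGGACATTGGCAATTACATAG
Frame +1: CTA TGT AAT TGC CAA TGT CCT TAT GAA CAT TTC — no ATG→stop ORF.
Frame +2: TAT GTA ATT GCC AAT GTC CTT ATG AAC ATT TCT — no ATG→stop ORF.
Frame +3: ATG TAA TTG CCA ATG TCC TTA TGA ACA TTT CTC — ATG at 3, stop TAA at 6 → 6 nt; ATG at 15, stop TGA at 24 → 12 nt.
Frame -1: GAG AAA TGT TCA TAA GGA CAT TGG CAA TTA CAT — no ATG→stop ORF.
Frame -2: AGA AAT GTT CAT AAG GAC ATT GGC AAT TAC ATA — no ATG→stop ORF.
Frame -3: GAA ATG TTC ATA AGG ACA TTG GCA ATT ACA TAG — ATG at 6, stop TAG at 33 → 30 nt.
Forward-strand max 12 nt; reverse-strand max 30 nt. The reverse strand has the longer ORF.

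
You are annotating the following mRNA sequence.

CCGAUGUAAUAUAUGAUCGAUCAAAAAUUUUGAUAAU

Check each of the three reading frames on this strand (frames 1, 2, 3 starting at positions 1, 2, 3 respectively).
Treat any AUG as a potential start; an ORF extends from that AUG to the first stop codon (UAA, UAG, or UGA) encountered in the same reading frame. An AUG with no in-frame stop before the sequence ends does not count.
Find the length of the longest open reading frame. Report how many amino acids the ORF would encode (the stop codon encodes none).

6

Frame 1: CCG AUG UAA UAU AUG AUC GAU CAA AAA UUU UGA UAA — AUG at 4, stop UAA at 7 → 6 nt; AUG at 13, stop UGA at 31 → 21 nt.
Frame 2: CGA UGU AAU AUA UGA UCG AUC AAA AAU UUU GAU AAU — no AUG→stop ORF.
Frame 3: GAU GUA AUA UAU GAU CGA UCA AAA AUU UUG AUA — no AUG→stop ORF.
Longest: frame 1, positions 13–33, 21 nt = 7 codons = 6 aa. → 6 amino acids.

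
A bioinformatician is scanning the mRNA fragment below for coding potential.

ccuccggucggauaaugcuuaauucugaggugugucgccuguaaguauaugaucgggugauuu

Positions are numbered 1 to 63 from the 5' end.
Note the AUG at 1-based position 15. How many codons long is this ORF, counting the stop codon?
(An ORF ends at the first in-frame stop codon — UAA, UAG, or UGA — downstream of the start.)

Codons from position 15: AUG (15–17), CUU (18–20), AAU (21–23), UCU (24–26), GAG (27–29), GUG (30–32), UGU (33–35), CGC (36–38), CUG (39–41), UAA (42–44).
UAA is the first in-frame stop; that's 10 codons including the stop.

10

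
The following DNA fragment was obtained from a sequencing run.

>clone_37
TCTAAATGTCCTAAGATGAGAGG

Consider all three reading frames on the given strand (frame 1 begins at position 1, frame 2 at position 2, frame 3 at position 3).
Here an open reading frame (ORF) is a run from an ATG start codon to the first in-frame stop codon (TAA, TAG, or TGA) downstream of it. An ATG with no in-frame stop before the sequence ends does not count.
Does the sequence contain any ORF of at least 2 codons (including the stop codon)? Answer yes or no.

yes

Frame 1: TCT AAA TGT CCT AAG ATG AGA — no ATG→stop ORF.
Frame 2: CTA AAT GTC CTA AGA TGA GAG — no ATG→stop ORF.
Frame 3: TAA ATG TCC TAA GAT GAG AGG — ATG at 6, stop TAA at 12 → 9 nt.
Frame 3 has an ORF of 3 codons (positions 6–14) ≥ 2, so yes.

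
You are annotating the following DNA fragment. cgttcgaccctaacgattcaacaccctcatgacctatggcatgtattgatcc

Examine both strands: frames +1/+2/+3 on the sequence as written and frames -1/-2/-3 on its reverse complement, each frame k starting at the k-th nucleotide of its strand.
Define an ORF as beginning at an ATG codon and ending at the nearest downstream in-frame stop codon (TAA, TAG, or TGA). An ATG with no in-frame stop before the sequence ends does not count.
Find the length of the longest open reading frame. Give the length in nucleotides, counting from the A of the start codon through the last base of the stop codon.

21

Reverse complement (5'→3'): GGATCAATACATGCCATAGGTCATGAGGGTGTTGAATCGTTAGGGTCGAACG
Frame +1: CGT TCG ACC CTA ACG ATT CAA CAC CCT CAT GAC CTA TGG CAT GTA TTG ATC — no ATG→stop ORF.
Frame +2: GTT CGA CCC TAA CGA TTC AAC ACC CTC ATG ACC TAT GGC ATG TAT TGA TCC — ATG at 29, stop TGA at 47 → 21 nt; ATG at 41, stop TGA at 47 → 9 nt.
Frame +3: TTC GAC CCT AAC GAT TCA ACA CCC TCA TGA CCT ATG GCA TGT ATT GAT — no ATG→stop ORF.
Frame -1: GGA TCA ATA CAT GCC ATA GGT CAT GAG GGT GTT GAA TCG TTA GGG TCG AAC — no ATG→stop ORF.
Frame -2: GAT CAA TAC ATG CCA TAG GTC ATG AGG GTG TTG AAT CGT TAG GGT CGA ACG — ATG at 11, stop TAG at 17 → 9 nt; ATG at 23, stop TAG at 41 → 21 nt.
Frame -3: ATC AAT ACA TGC CAT AGG TCA TGA GGG TGT TGA ATC GTT AGG GTC GAA — no ATG→stop ORF.
Longest: frame +2, positions 29–49, 21 nt = 7 codons = 6 aa. → 21 nucleotides.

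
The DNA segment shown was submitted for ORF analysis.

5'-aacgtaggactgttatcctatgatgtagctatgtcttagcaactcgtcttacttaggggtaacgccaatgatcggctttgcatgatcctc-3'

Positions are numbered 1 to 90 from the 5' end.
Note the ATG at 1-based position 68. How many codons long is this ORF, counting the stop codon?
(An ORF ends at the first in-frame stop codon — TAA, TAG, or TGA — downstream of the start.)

Codons from position 68: ATG (68–70), ATC (71–73), GGC (74–76), TTT (77–79), GCA (80–82), TGA (83–85).
TGA is the first in-frame stop; that's 6 codons including the stop.

6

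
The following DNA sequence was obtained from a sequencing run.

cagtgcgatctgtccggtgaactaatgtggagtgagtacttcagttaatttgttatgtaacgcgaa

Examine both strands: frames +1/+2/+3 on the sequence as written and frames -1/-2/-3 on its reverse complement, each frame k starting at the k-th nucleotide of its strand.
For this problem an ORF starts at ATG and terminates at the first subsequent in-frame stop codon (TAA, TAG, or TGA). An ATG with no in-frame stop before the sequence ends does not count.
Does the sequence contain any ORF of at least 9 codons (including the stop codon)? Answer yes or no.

Reverse complement (5'→3'): TTCGCGTTACATAACAAATTAACTGAAGTACTCACTCCACATTAGTTCACCGGACAGATCGCACTG
Frame +1: CAG TGC GAT CTG TCC GGT GAA CTA ATG TGG AGT GAG TAC TTC AGT TAA TTT GTT ATG TAA CGC GAA — ATG at 25, stop TAA at 46 → 24 nt; ATG at 55, stop TAA at 58 → 6 nt.
Frame +2: AGT GCG ATC TGT CCG GTG AAC TAA TGT GGA GTG AGT ACT TCA GTT AAT TTG TTA TGT AAC GCG — no ATG→stop ORF.
Frame +3: GTG CGA TCT GTC CGG TGA ACT AAT GTG GAG TGA GTA CTT CAG TTA ATT TGT TAT GTA ACG CGA — no ATG→stop ORF.
Frame -1: TTC GCG TTA CAT AAC AAA TTA ACT GAA GTA CTC ACT CCA CAT TAG TTC ACC GGA CAG ATC GCA CTG — no ATG→stop ORF.
Frame -2: TCG CGT TAC ATA ACA AAT TAA CTG AAG TAC TCA CTC CAC ATT AGT TCA CCG GAC AGA TCG CAC — no ATG→stop ORF.
Frame -3: CGC GTT ACA TAA CAA ATT AAC TGA AGT ACT CAC TCC ACA TTA GTT CAC CGG ACA GAT CGC ACT — no ATG→stop ORF.
Largest ORF found is 8 codons < 9, so no.

no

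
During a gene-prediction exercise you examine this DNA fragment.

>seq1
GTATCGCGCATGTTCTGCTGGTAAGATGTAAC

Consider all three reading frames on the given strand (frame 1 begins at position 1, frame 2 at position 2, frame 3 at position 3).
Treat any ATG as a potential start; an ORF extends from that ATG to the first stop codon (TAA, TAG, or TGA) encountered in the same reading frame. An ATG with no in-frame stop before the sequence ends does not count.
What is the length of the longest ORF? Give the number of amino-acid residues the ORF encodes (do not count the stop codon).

Frame 1: GTA TCG CGC ATG TTC TGC TGG TAA GAT GTA — ATG at 10, stop TAA at 22 → 15 nt.
Frame 2: TAT CGC GCA TGT TCT GCT GGT AAG ATG TAA — ATG at 26, stop TAA at 29 → 6 nt.
Frame 3: ATC GCG CAT GTT CTG CTG GTA AGA TGT AAC — no ATG→stop ORF.
Longest: frame 1, positions 10–24, 15 nt = 5 codons = 4 aa. → 4 amino acids.

4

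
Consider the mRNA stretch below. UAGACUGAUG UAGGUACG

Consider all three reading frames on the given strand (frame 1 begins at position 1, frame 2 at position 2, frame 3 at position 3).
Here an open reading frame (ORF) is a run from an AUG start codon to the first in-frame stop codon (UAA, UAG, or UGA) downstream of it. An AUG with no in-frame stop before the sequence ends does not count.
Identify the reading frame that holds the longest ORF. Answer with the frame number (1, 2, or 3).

Frame 1: UAG ACU GAU GUA GGU ACG — no AUG→stop ORF.
Frame 2: AGA CUG AUG UAG GUA — AUG at 8, stop UAG at 11 → 6 nt.
Frame 3: GAC UGA UGU AGG UAC — no AUG→stop ORF.
Longest ORF is 6 nt in frame 2 (positions 8–13).

2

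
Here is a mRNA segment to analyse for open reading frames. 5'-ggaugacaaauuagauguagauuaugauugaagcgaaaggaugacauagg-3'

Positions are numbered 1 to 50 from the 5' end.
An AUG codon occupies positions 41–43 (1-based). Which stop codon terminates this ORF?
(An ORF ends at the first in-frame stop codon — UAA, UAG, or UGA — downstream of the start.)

Codons from position 41: AUG (41–43), ACA (44–46), UAG (47–49).
The first in-frame stop codon is UAG.

UAG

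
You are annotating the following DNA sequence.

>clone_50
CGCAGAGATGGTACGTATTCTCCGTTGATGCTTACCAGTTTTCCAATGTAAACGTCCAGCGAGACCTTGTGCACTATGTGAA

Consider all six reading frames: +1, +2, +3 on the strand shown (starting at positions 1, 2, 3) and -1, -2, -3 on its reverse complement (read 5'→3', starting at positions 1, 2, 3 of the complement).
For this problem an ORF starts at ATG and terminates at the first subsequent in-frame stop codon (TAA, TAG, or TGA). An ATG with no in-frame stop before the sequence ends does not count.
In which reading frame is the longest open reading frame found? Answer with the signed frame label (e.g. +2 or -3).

Reverse complement (5'→3'): TTCACATAGTGCACAAGGTCTCGCTGGACGTTTACATTGGAAAACTGGTAAGCATCAACGGAGAATACGTACCATCTCTGCG
Frame +1: CGC AGA GAT GGT ACG TAT TCT CCG TTG ATG CTT ACC AGT TTT CCA ATG TAA ACG TCC AGC GAG ACC TTG TGC ACT ATG TGA — ATG at 28, stop TAA at 49 → 24 nt; ATG at 46, stop TAA at 49 → 6 nt; ATG at 76, stop TGA at 79 → 6 nt.
Frame +2: GCA GAG ATG GTA CGT ATT CTC CGT TGA TGC TTA CCA GTT TTC CAA TGT AAA CGT CCA GCG AGA CCT TGT GCA CTA TGT GAA — ATG at 8, stop TGA at 26 → 21 nt.
Frame +3: CAG AGA TGG TAC GTA TTC TCC GTT GAT GCT TAC CAG TTT TCC AAT GTA AAC GTC CAG CGA GAC CTT GTG CAC TAT GTG — no ATG→stop ORF.
Frame -1: TTC ACA TAG TGC ACA AGG TCT CGC TGG ACG TTT ACA TTG GAA AAC TGG TAA GCA TCA ACG GAG AAT ACG TAC CAT CTC TGC — no ATG→stop ORF.
Frame -2: TCA CAT AGT GCA CAA GGT CTC GCT GGA CGT TTA CAT TGG AAA ACT GGT AAG CAT CAA CGG AGA ATA CGT ACC ATC TCT GCG — no ATG→stop ORF.
Frame -3: CAC ATA GTG CAC AAG GTC TCG CTG GAC GTT TAC ATT GGA AAA CTG GTA AGC ATC AAC GGA GAA TAC GTA CCA TCT CTG — no ATG→stop ORF.
Longest ORF is 24 nt in frame +1 (positions 28–51).

+1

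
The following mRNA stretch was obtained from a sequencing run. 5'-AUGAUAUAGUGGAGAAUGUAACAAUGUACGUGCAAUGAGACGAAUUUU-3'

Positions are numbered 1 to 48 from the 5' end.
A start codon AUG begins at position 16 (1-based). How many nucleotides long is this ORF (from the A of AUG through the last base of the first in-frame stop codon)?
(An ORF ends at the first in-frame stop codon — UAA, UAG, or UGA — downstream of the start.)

Codons from position 16: AUG (16–18), UAA (19–21).
UAA is the first in-frame stop; ORF spans 16–21, 6 nucleotides.

6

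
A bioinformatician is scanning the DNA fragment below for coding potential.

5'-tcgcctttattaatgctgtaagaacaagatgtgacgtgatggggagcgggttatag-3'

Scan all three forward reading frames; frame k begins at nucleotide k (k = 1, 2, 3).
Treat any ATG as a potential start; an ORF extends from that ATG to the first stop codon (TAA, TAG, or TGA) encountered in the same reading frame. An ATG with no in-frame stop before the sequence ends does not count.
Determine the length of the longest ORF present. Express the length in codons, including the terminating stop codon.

6

Frame 1: TCG CCT TTA TTA ATG CTG TAA GAA CAA GAT GTG ACG TGA TGG GGA GCG GGT TAT — ATG at 13, stop TAA at 19 → 9 nt.
Frame 2: CGC CTT TAT TAA TGC TGT AAG AAC AAG ATG TGA CGT GAT GGG GAG CGG GTT ATA — ATG at 29, stop TGA at 32 → 6 nt.
Frame 3: GCC TTT ATT AAT GCT GTA AGA ACA AGA TGT GAC GTG ATG GGG AGC GGG TTA TAG — ATG at 39, stop TAG at 54 → 18 nt.
Longest: frame 3, positions 39–56, 18 nt = 6 codons = 5 aa. → 6 codons.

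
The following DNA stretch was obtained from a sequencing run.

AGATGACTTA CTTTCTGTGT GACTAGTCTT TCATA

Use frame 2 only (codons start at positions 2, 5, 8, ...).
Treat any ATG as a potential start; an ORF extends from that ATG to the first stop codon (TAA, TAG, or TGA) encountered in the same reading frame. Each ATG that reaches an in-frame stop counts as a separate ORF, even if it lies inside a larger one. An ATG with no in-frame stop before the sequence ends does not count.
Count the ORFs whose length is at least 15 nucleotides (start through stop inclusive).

Frame 2: GAT GAC TTA CTT TCT GTG TGA CTA GTC TTT CAT — no ATG→stop ORF.
No ORF reaches 15 nucleotides. Count = 0.

0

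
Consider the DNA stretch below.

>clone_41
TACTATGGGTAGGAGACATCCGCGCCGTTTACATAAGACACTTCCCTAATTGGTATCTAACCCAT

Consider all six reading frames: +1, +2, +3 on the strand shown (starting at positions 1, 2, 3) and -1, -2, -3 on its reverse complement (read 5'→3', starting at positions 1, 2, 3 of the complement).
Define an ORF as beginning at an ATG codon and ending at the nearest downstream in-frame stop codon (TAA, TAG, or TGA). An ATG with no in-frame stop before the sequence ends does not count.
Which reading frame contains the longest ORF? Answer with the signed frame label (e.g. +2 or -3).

Reverse complement (5'→3'): ATGGGTTAGATACCAATTAGGGAAGTGTCTTATGTAAACGGCGCGGATGTCTCCTACCCATAGTA
Frame +1: TAC TAT GGG TAG GAG ACA TCC GCG CCG TTT ACA TAA GAC ACT TCC CTA ATT GGT ATC TAA CCC — no ATG→stop ORF.
Frame +2: ACT ATG GGT AGG AGA CAT CCG CGC CGT TTA CAT AAG ACA CTT CCC TAA TTG GTA TCT AAC CCA — ATG at 5, stop TAA at 47 → 45 nt.
Frame +3: CTA TGG GTA GGA GAC ATC CGC GCC GTT TAC ATA AGA CAC TTC CCT AAT TGG TAT CTA ACC CAT — no ATG→stop ORF.
Frame -1: ATG GGT TAG ATA CCA ATT AGG GAA GTG TCT TAT GTA AAC GGC GCG GAT GTC TCC TAC CCA TAG — ATG at 1, stop TAG at 7 → 9 nt.
Frame -2: TGG GTT AGA TAC CAA TTA GGG AAG TGT CTT ATG TAA ACG GCG CGG ATG TCT CCT ACC CAT AGT — ATG at 32, stop TAA at 35 → 6 nt.
Frame -3: GGG TTA GAT ACC AAT TAG GGA AGT GTC TTA TGT AAA CGG CGC GGA TGT CTC CTA CCC ATA GTA — no ATG→stop ORF.
Longest ORF is 45 nt in frame +2 (positions 5–49).

+2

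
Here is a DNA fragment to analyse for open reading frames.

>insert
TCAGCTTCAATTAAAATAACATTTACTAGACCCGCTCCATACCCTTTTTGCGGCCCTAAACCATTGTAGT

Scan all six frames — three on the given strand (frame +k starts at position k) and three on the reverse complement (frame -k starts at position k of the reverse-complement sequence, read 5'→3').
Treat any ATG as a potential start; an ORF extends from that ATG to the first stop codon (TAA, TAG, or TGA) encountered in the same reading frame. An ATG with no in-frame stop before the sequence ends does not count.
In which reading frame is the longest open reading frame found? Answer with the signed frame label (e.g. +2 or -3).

-1

Reverse complement (5'→3'): ACTACAATGGTTTAGGGCCGCAAAAAGGGTATGGAGCGGGTCTAGTAAATGTTATTTTAATTGAAGCTGA
Frame +1: TCA GCT TCA ATT AAA ATA ACA TTT ACT AGA CCC GCT CCA TAC CCT TTT TGC GGC CCT AAA CCA TTG TAG — no ATG→stop ORF.
Frame +2: CAG CTT CAA TTA AAA TAA CAT TTA CTA GAC CCG CTC CAT ACC CTT TTT GCG GCC CTA AAC CAT TGT AGT — no ATG→stop ORF.
Frame +3: AGC TTC AAT TAA AAT AAC ATT TAC TAG ACC CGC TCC ATA CCC TTT TTG CGG CCC TAA ACC ATT GTA — no ATG→stop ORF.
Frame -1: ACT ACA ATG GTT TAG GGC CGC AAA AAG GGT ATG GAG CGG GTC TAG TAA ATG TTA TTT TAA TTG AAG CTG — ATG at 7, stop TAG at 13 → 9 nt; ATG at 31, stop TAG at 43 → 15 nt; ATG at 49, stop TAA at 58 → 12 nt.
Frame -2: CTA CAA TGG TTT AGG GCC GCA AAA AGG GTA TGG AGC GGG TCT AGT AAA TGT TAT TTT AAT TGA AGC TGA — no ATG→stop ORF.
Frame -3: TAC AAT GGT TTA GGG CCG CAA AAA GGG TAT GGA GCG GGT CTA GTA AAT GTT ATT TTA ATT GAA GCT — no ATG→stop ORF.
Longest ORF is 15 nt in frame -1 (positions 31–45).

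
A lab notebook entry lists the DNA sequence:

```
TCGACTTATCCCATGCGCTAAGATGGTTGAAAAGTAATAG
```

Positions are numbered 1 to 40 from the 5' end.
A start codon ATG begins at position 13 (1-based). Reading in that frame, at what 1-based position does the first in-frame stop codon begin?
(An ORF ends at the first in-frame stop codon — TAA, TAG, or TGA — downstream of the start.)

19

Codons from position 13: ATG (13–15), CGC (16–18), TAA (19–21).
TAA is a stop codon; it begins at position 19.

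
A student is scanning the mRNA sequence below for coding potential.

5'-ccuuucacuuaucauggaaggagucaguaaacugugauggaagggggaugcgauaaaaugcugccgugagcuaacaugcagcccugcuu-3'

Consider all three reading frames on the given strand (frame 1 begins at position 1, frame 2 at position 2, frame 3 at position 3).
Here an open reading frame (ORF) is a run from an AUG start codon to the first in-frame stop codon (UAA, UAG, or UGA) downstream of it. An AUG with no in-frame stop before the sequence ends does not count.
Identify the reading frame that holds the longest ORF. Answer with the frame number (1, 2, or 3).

1

Frame 1: CCU UUC ACU UAU CAU GGA AGG AGU CAG UAA ACU GUG AUG GAA GGG GGA UGC GAU AAA AUG CUG CCG UGA GCU AAC AUG CAG CCC UGC — AUG at 37, stop UGA at 67 → 33 nt; AUG at 58, stop UGA at 67 → 12 nt.
Frame 2: CUU UCA CUU AUC AUG GAA GGA GUC AGU AAA CUG UGA UGG AAG GGG GAU GCG AUA AAA UGC UGC CGU GAG CUA ACA UGC AGC CCU GCU — AUG at 14, stop UGA at 35 → 24 nt.
Frame 3: UUU CAC UUA UCA UGG AAG GAG UCA GUA AAC UGU GAU GGA AGG GGG AUG CGA UAA AAU GCU GCC GUG AGC UAA CAU GCA GCC CUG CUU — AUG at 48, stop UAA at 54 → 9 nt.
Longest ORF is 33 nt in frame 1 (positions 37–69).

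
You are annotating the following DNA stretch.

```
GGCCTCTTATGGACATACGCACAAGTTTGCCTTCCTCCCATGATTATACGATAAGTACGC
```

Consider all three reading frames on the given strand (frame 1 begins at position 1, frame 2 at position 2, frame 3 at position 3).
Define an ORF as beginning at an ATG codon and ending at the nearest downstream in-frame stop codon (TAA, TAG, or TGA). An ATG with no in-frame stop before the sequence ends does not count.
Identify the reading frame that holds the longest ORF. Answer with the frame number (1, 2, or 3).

1

Frame 1: GGC CTC TTA TGG ACA TAC GCA CAA GTT TGC CTT CCT CCC ATG ATT ATA CGA TAA GTA CGC — ATG at 40, stop TAA at 52 → 15 nt.
Frame 2: GCC TCT TAT GGA CAT ACG CAC AAG TTT GCC TTC CTC CCA TGA TTA TAC GAT AAG TAC — no ATG→stop ORF.
Frame 3: CCT CTT ATG GAC ATA CGC ACA AGT TTG CCT TCC TCC CAT GAT TAT ACG ATA AGT ACG — no ATG→stop ORF.
Longest ORF is 15 nt in frame 1 (positions 40–54).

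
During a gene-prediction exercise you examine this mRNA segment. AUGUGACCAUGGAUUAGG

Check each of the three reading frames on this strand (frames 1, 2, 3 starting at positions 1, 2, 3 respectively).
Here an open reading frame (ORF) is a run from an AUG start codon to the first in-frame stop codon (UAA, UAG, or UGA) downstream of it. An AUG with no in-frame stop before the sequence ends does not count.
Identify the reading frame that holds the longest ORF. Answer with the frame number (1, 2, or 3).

Frame 1: AUG UGA CCA UGG AUU AGG — AUG at 1, stop UGA at 4 → 6 nt.
Frame 2: UGU GAC CAU GGA UUA — no AUG→stop ORF.
Frame 3: GUG ACC AUG GAU UAG — AUG at 9, stop UAG at 15 → 9 nt.
Longest ORF is 9 nt in frame 3 (positions 9–17).

3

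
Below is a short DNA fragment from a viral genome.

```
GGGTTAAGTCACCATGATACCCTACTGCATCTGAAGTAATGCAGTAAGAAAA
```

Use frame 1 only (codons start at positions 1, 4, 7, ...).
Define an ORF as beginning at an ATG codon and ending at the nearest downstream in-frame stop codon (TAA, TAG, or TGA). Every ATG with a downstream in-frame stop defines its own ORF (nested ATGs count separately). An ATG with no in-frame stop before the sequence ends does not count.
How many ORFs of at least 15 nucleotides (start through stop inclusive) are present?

Frame 1: GGG TTA AGT CAC CAT GAT ACC CTA CTG CAT CTG AAG TAA TGC AGT AAG AAA — no ATG→stop ORF.
No ORF reaches 15 nucleotides. Count = 0.

0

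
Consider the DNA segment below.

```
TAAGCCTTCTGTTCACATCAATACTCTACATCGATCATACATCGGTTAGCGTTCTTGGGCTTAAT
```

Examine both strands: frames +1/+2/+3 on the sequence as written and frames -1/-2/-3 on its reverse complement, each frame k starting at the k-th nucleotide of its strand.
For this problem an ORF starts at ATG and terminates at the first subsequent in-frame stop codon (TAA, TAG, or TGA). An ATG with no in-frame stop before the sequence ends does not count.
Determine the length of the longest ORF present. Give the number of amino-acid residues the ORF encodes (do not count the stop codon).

9

Reverse complement (5'→3'): ATTAAGCCCAAGAACGCTAACCGATGTATGATCGATGTAGAGTATTGATGTGAACAGAAGGCTTA
Frame +1: TAA GCC TTC TGT TCA CAT CAA TAC TCT ACA TCG ATC ATA CAT CGG TTA GCG TTC TTG GGC TTA — no ATG→stop ORF.
Frame +2: AAG CCT TCT GTT CAC ATC AAT ACT CTA CAT CGA TCA TAC ATC GGT TAG CGT TCT TGG GCT TAA — no ATG→stop ORF.
Frame +3: AGC CTT CTG TTC ACA TCA ATA CTC TAC ATC GAT CAT ACA TCG GTT AGC GTT CTT GGG CTT AAT — no ATG→stop ORF.
Frame -1: ATT AAG CCC AAG AAC GCT AAC CGA TGT ATG ATC GAT GTA GAG TAT TGA TGT GAA CAG AAG GCT — ATG at 28, stop TGA at 46 → 21 nt.
Frame -2: TTA AGC CCA AGA ACG CTA ACC GAT GTA TGA TCG ATG TAG AGT ATT GAT GTG AAC AGA AGG CTT — ATG at 35, stop TAG at 38 → 6 nt.
Frame -3: TAA GCC CAA GAA CGC TAA CCG ATG TAT GAT CGA TGT AGA GTA TTG ATG TGA ACA GAA GGC TTA — ATG at 24, stop TGA at 51 → 30 nt; ATG at 48, stop TGA at 51 → 6 nt.
Longest: frame -3, positions 24–53, 30 nt = 10 codons = 9 aa. → 9 amino acids.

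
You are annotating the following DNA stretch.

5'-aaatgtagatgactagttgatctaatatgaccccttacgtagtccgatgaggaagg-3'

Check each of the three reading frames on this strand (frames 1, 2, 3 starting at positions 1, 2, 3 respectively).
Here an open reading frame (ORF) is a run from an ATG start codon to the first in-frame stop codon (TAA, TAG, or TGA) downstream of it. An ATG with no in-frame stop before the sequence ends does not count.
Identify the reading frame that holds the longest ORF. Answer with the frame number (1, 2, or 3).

3

Frame 1: AAA TGT AGA TGA CTA GTT GAT CTA ATA TGA CCC CTT ACG TAG TCC GAT GAG GAA — no ATG→stop ORF.
Frame 2: AAT GTA GAT GAC TAG TTG ATC TAA TAT GAC CCC TTA CGT AGT CCG ATG AGG AAG — no ATG→stop ORF.
Frame 3: ATG TAG ATG ACT AGT TGA TCT AAT ATG ACC CCT TAC GTA GTC CGA TGA GGA AGG — ATG at 3, stop TAG at 6 → 6 nt; ATG at 9, stop TGA at 18 → 12 nt; ATG at 27, stop TGA at 48 → 24 nt.
Longest ORF is 24 nt in frame 3 (positions 27–50).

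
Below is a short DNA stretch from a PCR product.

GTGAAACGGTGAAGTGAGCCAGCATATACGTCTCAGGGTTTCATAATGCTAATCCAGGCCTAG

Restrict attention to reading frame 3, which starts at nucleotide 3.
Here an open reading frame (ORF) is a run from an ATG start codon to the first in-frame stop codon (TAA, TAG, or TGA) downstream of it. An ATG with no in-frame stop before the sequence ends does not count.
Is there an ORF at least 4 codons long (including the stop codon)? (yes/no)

no

Frame 3: GAA ACG GTG AAG TGA GCC AGC ATA TAC GTC TCA GGG TTT CAT AAT GCT AAT CCA GGC CTA — no ATG→stop ORF.
Largest ORF found is 0 codons < 4, so no.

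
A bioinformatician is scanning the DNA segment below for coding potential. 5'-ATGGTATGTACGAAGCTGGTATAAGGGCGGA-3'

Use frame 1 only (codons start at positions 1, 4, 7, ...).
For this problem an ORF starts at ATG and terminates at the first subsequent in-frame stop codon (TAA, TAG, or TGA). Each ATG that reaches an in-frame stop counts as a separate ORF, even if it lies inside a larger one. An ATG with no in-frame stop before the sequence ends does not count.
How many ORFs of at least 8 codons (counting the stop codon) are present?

Frame 1: ATG GTA TGT ACG AAG CTG GTA TAA GGG CGG — ATG at 1, stop TAA at 22 → 24 nt.
ORFs ≥ 8 codons: frame 1 1–24 (8 codons). Count = 1.

1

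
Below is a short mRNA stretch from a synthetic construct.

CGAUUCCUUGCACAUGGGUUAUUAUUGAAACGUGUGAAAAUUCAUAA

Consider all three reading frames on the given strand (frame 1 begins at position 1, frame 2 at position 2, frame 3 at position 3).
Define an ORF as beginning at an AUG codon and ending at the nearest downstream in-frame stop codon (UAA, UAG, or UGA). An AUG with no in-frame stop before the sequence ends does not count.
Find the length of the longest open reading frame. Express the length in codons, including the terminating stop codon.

5

Frame 1: CGA UUC CUU GCA CAU GGG UUA UUA UUG AAA CGU GUG AAA AUU CAU — no AUG→stop ORF.
Frame 2: GAU UCC UUG CAC AUG GGU UAU UAU UGA AAC GUG UGA AAA UUC AUA — AUG at 14, stop UGA at 26 → 15 nt.
Frame 3: AUU CCU UGC ACA UGG GUU AUU AUU GAA ACG UGU GAA AAU UCA UAA — no AUG→stop ORF.
Longest: frame 2, positions 14–28, 15 nt = 5 codons = 4 aa. → 5 codons.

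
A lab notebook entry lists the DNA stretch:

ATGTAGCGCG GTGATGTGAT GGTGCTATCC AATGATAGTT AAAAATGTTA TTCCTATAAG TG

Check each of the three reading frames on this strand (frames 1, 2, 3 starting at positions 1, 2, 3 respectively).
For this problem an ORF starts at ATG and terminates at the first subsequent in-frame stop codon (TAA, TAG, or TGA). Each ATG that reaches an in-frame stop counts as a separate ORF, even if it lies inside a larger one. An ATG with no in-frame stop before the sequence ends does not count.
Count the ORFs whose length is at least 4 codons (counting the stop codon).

2

Frame 1: ATG TAG CGC GGT GAT GTG ATG GTG CTA TCC AAT GAT AGT TAA AAA TGT TAT TCC TAT AAG — ATG at 1, stop TAG at 4 → 6 nt; ATG at 19, stop TAA at 40 → 24 nt.
Frame 2: TGT AGC GCG GTG ATG TGA TGG TGC TAT CCA ATG ATA GTT AAA AAT GTT ATT CCT ATA AGT — ATG at 14, stop TGA at 17 → 6 nt.
Frame 3: GTA GCG CGG TGA TGT GAT GGT GCT ATC CAA TGA TAG TTA AAA ATG TTA TTC CTA TAA GTG — ATG at 45, stop TAA at 57 → 15 nt.
ORFs ≥ 4 codons: frame 1 19–42 (8 codons), frame 3 45–59 (5 codons). Count = 2.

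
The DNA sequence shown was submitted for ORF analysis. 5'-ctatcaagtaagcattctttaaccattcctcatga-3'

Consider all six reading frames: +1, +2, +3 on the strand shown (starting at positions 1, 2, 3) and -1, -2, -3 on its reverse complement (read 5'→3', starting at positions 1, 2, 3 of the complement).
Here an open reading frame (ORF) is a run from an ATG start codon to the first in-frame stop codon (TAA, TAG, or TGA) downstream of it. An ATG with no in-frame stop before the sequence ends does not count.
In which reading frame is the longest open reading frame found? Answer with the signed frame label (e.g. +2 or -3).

Reverse complement (5'→3'): TCATGAGGAATGGTTAAAGAATGCTTACTTGATAG
Frame +1: CTA TCA AGT AAG CAT TCT TTA ACC ATT CCT CAT — no ATG→stop ORF.
Frame +2: TAT CAA GTA AGC ATT CTT TAA CCA TTC CTC ATG — no ATG→stop ORF.
Frame +3: ATC AAG TAA GCA TTC TTT AAC CAT TCC TCA TGA — no ATG→stop ORF.
Frame -1: TCA TGA GGA ATG GTT AAA GAA TGC TTA CTT GAT — no ATG→stop ORF.
Frame -2: CAT GAG GAA TGG TTA AAG AAT GCT TAC TTG ATA — no ATG→stop ORF.
Frame -3: ATG AGG AAT GGT TAA AGA ATG CTT ACT TGA TAG — ATG at 3, stop TAA at 15 → 15 nt; ATG at 21, stop TGA at 30 → 12 nt.
Longest ORF is 15 nt in frame -3 (positions 3–17).

-3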